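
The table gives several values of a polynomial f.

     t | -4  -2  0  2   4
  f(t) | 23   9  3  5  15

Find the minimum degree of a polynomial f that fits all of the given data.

Divided differences on the nodes -4, -2, 0, 2, 4:
  order 0: 23  9  3  5  15
  order 1: -7  -3  1  5
  order 2: 1  1  1
  order 3: 0  0
  order 4: 0
The order-2 divided differences are all 1 (nonzero) and every higher order vanishes, so the data lies on a polynomial of degree exactly 2.

2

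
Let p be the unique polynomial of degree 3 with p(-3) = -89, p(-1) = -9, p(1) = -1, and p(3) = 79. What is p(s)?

Using the Lagrange interpolation formula with nodes -3, -1, 1, 3:
  L_0(s) = (s + 1)(s - 1)(s - 3) / -48
  L_1(s) = (s + 3)(s - 1)(s - 3) / 16
  L_2(s) = (s + 3)(s + 1)(s - 3) / -16
  L_3(s) = (s + 3)(s + 1)(s - 1) / 48
Then p(s) = -89·L_0(s) - 9·L_1(s) - 1·L_2(s) + 79·L_3(s).
Expanding and collecting terms gives p(s) = 3s^3 + s - 5.
Check: p(-3) = -89. ✓

p(s) = 3s^3 + s - 5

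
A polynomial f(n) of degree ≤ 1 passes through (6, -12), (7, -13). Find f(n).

f(n) = -n - 6

Using the Lagrange interpolation formula with nodes 6, 7:
  L_0(n) = (n - 7) / -1
  L_1(n) = (n - 6) / 1
Then f(n) = -12·L_0(n) - 13·L_1(n).
Expanding and collecting terms gives f(n) = -n - 6.
Check: f(7) = -13. ✓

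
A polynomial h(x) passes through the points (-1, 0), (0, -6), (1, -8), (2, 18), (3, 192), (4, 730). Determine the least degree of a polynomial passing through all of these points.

Forward differences of the values at x = -1, 0, 1, 2, 3, 4:
  h  : 0  -6  -8  18  192  730
  Δ  : -6  -2  26  174  538
  Δ^2: 4  28  148  364
  Δ^3: 24  120  216
  Δ^4: 96  96
  Δ^5: 0
The fourth differences are constant (96) and nonzero, while all higher differences vanish, so the minimal degree is 4.

4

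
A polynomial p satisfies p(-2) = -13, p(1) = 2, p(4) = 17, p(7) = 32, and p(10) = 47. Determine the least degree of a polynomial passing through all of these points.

Forward differences of the values at t = -2, 1, 4, 7, 10:
  p  : -13  2  17  32  47
  Δ  : 15  15  15  15
  Δ^2: 0  0  0
  Δ^3: 0  0
  Δ^4: 0
The first differences are constant (15) and nonzero, while all higher differences vanish, so the minimal degree is 1.

1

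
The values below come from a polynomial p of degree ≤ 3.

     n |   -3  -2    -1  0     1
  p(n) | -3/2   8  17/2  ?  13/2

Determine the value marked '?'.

6

The 4 known points determine the degree-3 polynomial uniquely.
Write p(n) = an^3 + bn^2 + cn + d. Substituting each data point gives a linear system:
  -27a + 9b - 3c + d = -3/2
  -8a + 4b - 2c + d = 8
  -a + b - c + d = 17/2
  a + b + c + d = 13/2
Solving the system yields a = 1, b = 3/2, c = -2, d = 6.
So p(n) = n^3 + (3/2)n^2 - 2n + 6.
Then p(0) = 6.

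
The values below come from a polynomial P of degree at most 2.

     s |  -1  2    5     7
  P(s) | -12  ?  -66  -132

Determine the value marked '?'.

The 3 known points determine the degree-2 polynomial uniquely.
Write P(s) = as^2 + bs + c. Substituting each data point gives a linear system:
  a - b + c = -12
  25a + 5b + c = -66
  49a + 7b + c = -132
Solving the system yields a = -3, b = 3, c = -6.
So P(s) = -3s² + 3s - 6.
Then P(2) = -12.

-12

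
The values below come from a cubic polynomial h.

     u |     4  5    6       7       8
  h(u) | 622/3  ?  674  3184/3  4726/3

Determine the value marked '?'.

The 4 known points determine the degree-3 polynomial uniquely.
Write h(u) = au^3 + bu^2 + cu + d. Substituting each data point gives a linear system:
  64a + 16b + 4c + d = 622/3
  216a + 36b + 6c + d = 674
  343a + 49b + 7c + d = 3184/3
  512a + 64b + 8c + d = 4726/3
Solving the system yields a = 3, b = 1/3, c = 2, d = 2.
So h(u) = 3u^3 + (1/3)u^2 + 2u + 2.
Then h(5) = 1186/3.

1186/3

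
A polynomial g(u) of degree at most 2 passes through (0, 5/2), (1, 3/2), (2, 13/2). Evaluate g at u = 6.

Write g(u) = au^2 + bu + c. Substituting each data point gives a linear system:
  c = 5/2
  a + b + c = 3/2
  4a + 2b + c = 13/2
Solving the system yields a = 3, b = -4, c = 5/2.
So g(u) = 3u^2 - 4u + 5/2.
Then g(6) = 173/2.

173/2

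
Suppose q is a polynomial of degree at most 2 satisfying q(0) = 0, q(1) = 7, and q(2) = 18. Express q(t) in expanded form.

Write q(t) = at^2 + bt + c. Substituting each data point gives a linear system:
  c = 0
  a + b + c = 7
  4a + 2b + c = 18
Solving the system yields a = 2, b = 5, c = 0.
So q(t) = 2t^2 + 5t.
Check: q(2) = 18. ✓

q(t) = 2t^2 + 5t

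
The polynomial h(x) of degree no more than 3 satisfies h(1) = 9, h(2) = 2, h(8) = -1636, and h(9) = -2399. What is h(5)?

-331

Using the Lagrange interpolation formula with nodes 1, 2, 8, 9:
  L_0(x) = (x - 2)(x - 8)(x - 9) / -56
  L_1(x) = (x - 1)(x - 8)(x - 9) / 42
  L_2(x) = (x - 1)(x - 2)(x - 9) / -42
  L_3(x) = (x - 1)(x - 2)(x - 8) / 56
Then h(x) = 9·L_0(x) + 2·L_1(x) - 1636·L_2(x) - 2399·L_3(x).
Expanding and collecting terms gives h(x) = -4x^3 + 6x^2 + 3x + 4.
Evaluating at x = 5: h(5) = -331.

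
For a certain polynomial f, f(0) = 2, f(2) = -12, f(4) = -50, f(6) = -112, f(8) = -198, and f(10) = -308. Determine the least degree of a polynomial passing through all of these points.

Forward differences of the values at t = 0, 2, 4, 6, 8, 10:
  f  : 2  -12  -50  -112  -198  -308
  Δ  : -14  -38  -62  -86  -110
  Δ^2: -24  -24  -24  -24
  Δ^3: 0  0  0
  Δ^4: 0  0
  Δ^5: 0
The second differences are constant (-24) and nonzero, while all higher differences vanish, so the minimal degree is 2.

2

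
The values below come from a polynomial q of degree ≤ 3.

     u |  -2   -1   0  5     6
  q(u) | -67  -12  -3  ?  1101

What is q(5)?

612

The 4 known points determine the degree-3 polynomial uniquely.
Write q(u) = au^3 + bu^2 + cu + d. Substituting each data point gives a linear system:
  -8a + 4b - 2c + d = -67
  -a + b - c + d = -12
  d = -3
  216a + 36b + 6c + d = 1101
Solving the system yields a = 6, b = -5, c = -2, d = -3.
So q(u) = 6u³ - 5u² - 2u - 3.
Then q(5) = 612.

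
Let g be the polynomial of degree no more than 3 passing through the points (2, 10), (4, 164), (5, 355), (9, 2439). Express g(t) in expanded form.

g(t) = 4t^3 - 6t^2 + t

Using the Lagrange interpolation formula with nodes 2, 4, 5, 9:
  L_0(t) = (t - 4)(t - 5)(t - 9) / -42
  L_1(t) = (t - 2)(t - 5)(t - 9) / 10
  L_2(t) = (t - 2)(t - 4)(t - 9) / -12
  L_3(t) = (t - 2)(t - 4)(t - 5) / 140
Then g(t) = 10·L_0(t) + 164·L_1(t) + 355·L_2(t) + 2439·L_3(t).
Expanding and collecting terms gives g(t) = 4t³ - 6t² + t.
Check: g(9) = 2439. ✓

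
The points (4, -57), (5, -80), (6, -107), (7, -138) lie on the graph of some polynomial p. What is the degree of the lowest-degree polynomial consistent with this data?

2

Forward differences of the values at n = 4, 5, 6, 7:
  p  : -57  -80  -107  -138
  Δ  : -23  -27  -31
  Δ^2: -4  -4
  Δ^3: 0
The second differences are constant (-4) and nonzero, while all higher differences vanish, so the minimal degree is 2.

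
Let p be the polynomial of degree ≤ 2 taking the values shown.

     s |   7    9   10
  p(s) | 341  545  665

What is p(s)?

Write p(s) = as^2 + bs + c. Substituting each data point gives a linear system:
  49a + 7b + c = 341
  81a + 9b + c = 545
  100a + 10b + c = 665
Solving the system yields a = 6, b = 6, c = 5.
So p(s) = 6s^2 + 6s + 5.
Check: p(10) = 665. ✓

p(s) = 6s^2 + 6s + 5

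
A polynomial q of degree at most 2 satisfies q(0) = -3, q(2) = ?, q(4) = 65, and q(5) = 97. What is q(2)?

19

The 3 known points determine the degree-2 polynomial uniquely.
Write q(t) = at^2 + bt + c. Substituting each data point gives a linear system:
  c = -3
  16a + 4b + c = 65
  25a + 5b + c = 97
Solving the system yields a = 3, b = 5, c = -3.
So q(t) = 3t² + 5t - 3.
Then q(2) = 19.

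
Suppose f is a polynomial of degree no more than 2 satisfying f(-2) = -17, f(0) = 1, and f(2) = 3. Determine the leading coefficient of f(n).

-2

Write f(n) = an^2 + bn + c. Substituting each data point gives a linear system:
  4a - 2b + c = -17
  c = 1
  4a + 2b + c = 3
Solving the system yields a = -2, b = 5, c = 1.
So f(n) = -2n^2 + 5n + 1.
The leading coefficient is -2.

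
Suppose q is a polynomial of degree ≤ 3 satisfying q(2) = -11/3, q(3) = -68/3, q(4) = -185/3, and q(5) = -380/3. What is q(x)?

Using the Lagrange interpolation formula with nodes 2, 3, 4, 5:
  L_0(x) = (x - 3)(x - 4)(x - 5) / -6
  L_1(x) = (x - 2)(x - 4)(x - 5) / 2
  L_2(x) = (x - 2)(x - 3)(x - 5) / -2
  L_3(x) = (x - 2)(x - 3)(x - 4) / 6
Then q(x) = -11/3·L_0(x) - 68/3·L_1(x) - 185/3·L_2(x) - 380/3·L_3(x).
Expanding and collecting terms gives q(x) = -x^3 - x^2 + 5x - 5/3.
Check: q(4) = -185/3. ✓

q(x) = -x^3 - x^2 + 5x - 5/3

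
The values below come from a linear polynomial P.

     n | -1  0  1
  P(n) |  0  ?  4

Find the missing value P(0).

2

The 2 known points determine the degree-1 polynomial uniquely.
Write P(n) = an + b. Substituting each data point gives a linear system:
  -a + b = 0
  a + b = 4
Solving the system yields a = 2, b = 2.
So P(n) = 2n + 2.
Then P(0) = 2.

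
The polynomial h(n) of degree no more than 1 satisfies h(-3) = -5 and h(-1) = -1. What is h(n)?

Write h(n) = an + b. Substituting each data point gives a linear system:
  -3a + b = -5
  -a + b = -1
Solving the system yields a = 2, b = 1.
So h(n) = 2n + 1.
Check: h(-1) = -1. ✓

h(n) = 2n + 1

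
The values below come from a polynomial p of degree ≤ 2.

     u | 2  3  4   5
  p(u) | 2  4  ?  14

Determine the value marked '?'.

The 3 known points determine the degree-2 polynomial uniquely.
Write p(u) = au^2 + bu + c. Substituting each data point gives a linear system:
  4a + 2b + c = 2
  9a + 3b + c = 4
  25a + 5b + c = 14
Solving the system yields a = 1, b = -3, c = 4.
So p(u) = u^2 - 3u + 4.
Then p(4) = 8.

8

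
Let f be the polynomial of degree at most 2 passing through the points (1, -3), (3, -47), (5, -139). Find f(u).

Using the Lagrange interpolation formula with nodes 1, 3, 5:
  L_0(u) = (u - 3)(u - 5) / 8
  L_1(u) = (u - 1)(u - 5) / -4
  L_2(u) = (u - 1)(u - 3) / 8
Then f(u) = -3·L_0(u) - 47·L_1(u) - 139·L_2(u).
Expanding and collecting terms gives f(u) = -6u² + 2u + 1.
Check: f(1) = -3. ✓

f(u) = -6u^2 + 2u + 1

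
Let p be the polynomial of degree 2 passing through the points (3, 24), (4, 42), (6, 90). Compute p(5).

64

Using the Lagrange interpolation formula with nodes 3, 4, 6:
  L_0(x) = (x - 4)(x - 6) / 3
  L_1(x) = (x - 3)(x - 6) / -2
  L_2(x) = (x - 3)(x - 4) / 6
Then p(x) = 24·L_0(x) + 42·L_1(x) + 90·L_2(x).
Expanding and collecting terms gives p(x) = 2x^2 + 4x - 6.
Evaluating at x = 5: p(5) = 64.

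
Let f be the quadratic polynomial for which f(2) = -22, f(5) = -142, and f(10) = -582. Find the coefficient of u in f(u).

Write f(u) = au^2 + bu + c. Substituting each data point gives a linear system:
  4a + 2b + c = -22
  25a + 5b + c = -142
  100a + 10b + c = -582
Solving the system yields a = -6, b = 2, c = -2.
So f(u) = -6u² + 2u - 2.
The coefficient of u is 2.

2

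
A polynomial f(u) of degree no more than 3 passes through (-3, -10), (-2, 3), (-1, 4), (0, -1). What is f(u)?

f(u) = u^3 - 6u - 1

Using the Lagrange interpolation formula with nodes -3, -2, -1, 0:
  L_0(u) = (u + 2)(u + 1)u / -6
  L_1(u) = (u + 3)(u + 1)u / 2
  L_2(u) = (u + 3)(u + 2)u / -2
  L_3(u) = (u + 3)(u + 2)(u + 1) / 6
Then f(u) = -10·L_0(u) + 3·L_1(u) + 4·L_2(u) - 1·L_3(u).
Expanding and collecting terms gives f(u) = u^3 - 6u - 1.
Check: f(-2) = 3. ✓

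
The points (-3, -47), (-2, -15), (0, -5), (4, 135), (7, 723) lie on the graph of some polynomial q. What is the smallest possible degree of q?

Divided differences on the nodes -3, -2, 0, 4, 7:
  order 0: -47  -15  -5  135  723
  order 1: 32  5  35  196
  order 2: -9  5  23
  order 3: 2  2
  order 4: 0
The order-3 divided differences are all 2 (nonzero) and every higher order vanishes, so the data lies on a polynomial of degree exactly 3.

3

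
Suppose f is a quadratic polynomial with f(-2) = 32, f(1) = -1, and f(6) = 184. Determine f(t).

f(t) = 6t^2 - 5t - 2

Write f(t) = at^2 + bt + c. Substituting each data point gives a linear system:
  4a - 2b + c = 32
  a + b + c = -1
  36a + 6b + c = 184
Solving the system yields a = 6, b = -5, c = -2.
So f(t) = 6t^2 - 5t - 2.
Check: f(-2) = 32. ✓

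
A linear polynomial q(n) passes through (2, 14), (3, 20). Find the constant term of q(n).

Write q(n) = an + b. Substituting each data point gives a linear system:
  2a + b = 14
  3a + b = 20
Solving the system yields a = 6, b = 2.
So q(n) = 6n + 2.
The constant term is 2.

2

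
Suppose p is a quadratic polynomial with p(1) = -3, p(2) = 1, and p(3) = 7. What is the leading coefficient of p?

Write p(u) = au^2 + bu + c. Substituting each data point gives a linear system:
  a + b + c = -3
  4a + 2b + c = 1
  9a + 3b + c = 7
Solving the system yields a = 1, b = 1, c = -5.
So p(u) = u^2 + u - 5.
The leading coefficient is 1.

1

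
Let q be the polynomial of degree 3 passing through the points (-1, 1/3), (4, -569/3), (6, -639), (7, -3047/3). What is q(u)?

q(u) = -3u^3 + (1/3)u^2 - 3

Using the Lagrange interpolation formula with nodes -1, 4, 6, 7:
  L_0(u) = (u - 4)(u - 6)(u - 7) / -280
  L_1(u) = (u + 1)(u - 6)(u - 7) / 30
  L_2(u) = (u + 1)(u - 4)(u - 7) / -14
  L_3(u) = (u + 1)(u - 4)(u - 6) / 24
Then q(u) = 1/3·L_0(u) - 569/3·L_1(u) - 639·L_2(u) - 3047/3·L_3(u).
Expanding and collecting terms gives q(u) = -3u^3 + (1/3)u^2 - 3.
Check: q(-1) = 1/3. ✓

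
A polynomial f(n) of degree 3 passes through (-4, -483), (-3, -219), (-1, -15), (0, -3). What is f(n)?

Write f(n) = an^3 + bn^2 + cn + d. Substituting each data point gives a linear system:
  -64a + 16b - 4c + d = -483
  -27a + 9b - 3c + d = -219
  -a + b - c + d = -15
  d = -3
Solving the system yields a = 6, b = -6, c = 0, d = -3.
So f(n) = 6n³ - 6n² - 3.
Check: f(-4) = -483. ✓

f(n) = 6n^3 - 6n^2 - 3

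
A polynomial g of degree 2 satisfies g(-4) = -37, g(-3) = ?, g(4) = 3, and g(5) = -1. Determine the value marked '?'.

The 3 known points determine the degree-2 polynomial uniquely.
Write g(t) = at^2 + bt + c. Substituting each data point gives a linear system:
  16a - 4b + c = -37
  16a + 4b + c = 3
  25a + 5b + c = -1
Solving the system yields a = -1, b = 5, c = -1.
So g(t) = -t^2 + 5t - 1.
Then g(-3) = -25.

-25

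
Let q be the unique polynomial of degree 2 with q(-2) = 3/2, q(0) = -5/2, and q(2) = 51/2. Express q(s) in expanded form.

Write q(s) = as^2 + bs + c. Substituting each data point gives a linear system:
  4a - 2b + c = 3/2
  c = -5/2
  4a + 2b + c = 51/2
Solving the system yields a = 4, b = 6, c = -5/2.
So q(s) = 4s² + 6s - 5/2.
Check: q(0) = -5/2. ✓

q(s) = 4s^2 + 6s - 5/2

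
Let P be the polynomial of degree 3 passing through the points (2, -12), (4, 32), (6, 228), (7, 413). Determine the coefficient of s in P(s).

-4

Write P(s) = as^3 + bs^2 + cs + d. Substituting each data point gives a linear system:
  8a + 4b + 2c + d = -12
  64a + 16b + 4c + d = 32
  216a + 36b + 6c + d = 228
  343a + 49b + 7c + d = 413
Solving the system yields a = 2, b = -5, c = -4, d = 0.
So P(s) = 2s³ - 5s² - 4s.
The coefficient of s is -4.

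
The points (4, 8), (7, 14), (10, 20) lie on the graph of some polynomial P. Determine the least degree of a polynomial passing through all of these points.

Forward differences of the values at n = 4, 7, 10:
  P  : 8  14  20
  Δ  : 6  6
  Δ^2: 0
The first differences are constant (6) and nonzero, while all higher differences vanish, so the minimal degree is 1.

1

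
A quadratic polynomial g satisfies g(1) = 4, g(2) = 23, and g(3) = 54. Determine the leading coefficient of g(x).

6

Write g(x) = ax^2 + bx + c. Substituting each data point gives a linear system:
  a + b + c = 4
  4a + 2b + c = 23
  9a + 3b + c = 54
Solving the system yields a = 6, b = 1, c = -3.
So g(x) = 6x^2 + x - 3.
The leading coefficient is 6.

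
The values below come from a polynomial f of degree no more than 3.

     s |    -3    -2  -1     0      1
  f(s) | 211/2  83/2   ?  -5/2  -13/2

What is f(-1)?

On equispaced nodes a degree-3 polynomial has vanishing fourth forward difference, so
  f(-3) - 4·f(-2) + 6·f(-1) - 4·f(0) + f(1) = 0.
Substituting the known values and solving for f(-1):
  6·f(-1) = 57
  f(-1) = 19/2.

19/2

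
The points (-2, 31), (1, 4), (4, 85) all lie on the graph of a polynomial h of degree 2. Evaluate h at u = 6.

199

Using the Lagrange interpolation formula with nodes -2, 1, 4:
  L_0(u) = (u - 1)(u - 4) / 18
  L_1(u) = (u + 2)(u - 4) / -9
  L_2(u) = (u + 2)(u - 1) / 18
Then h(u) = 31·L_0(u) + 4·L_1(u) + 85·L_2(u).
Expanding and collecting terms gives h(u) = 6u^2 - 3u + 1.
Evaluating at u = 6: h(6) = 199.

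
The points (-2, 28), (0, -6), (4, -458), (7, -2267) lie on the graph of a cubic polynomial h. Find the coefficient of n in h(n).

-1

Write h(n) = an^3 + bn^2 + cn + d. Substituting each data point gives a linear system:
  -8a + 4b - 2c + d = 28
  d = -6
  64a + 16b + 4c + d = -458
  343a + 49b + 7c + d = -2267
Solving the system yields a = -6, b = -4, c = -1, d = -6.
So h(n) = -6n³ - 4n² - n - 6.
The coefficient of n is -1.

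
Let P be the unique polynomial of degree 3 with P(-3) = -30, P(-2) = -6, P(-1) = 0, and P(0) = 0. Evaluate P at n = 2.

Write P(n) = an^3 + bn^2 + cn + d. Substituting each data point gives a linear system:
  -27a + 9b - 3c + d = -30
  -8a + 4b - 2c + d = -6
  -a + b - c + d = 0
  d = 0
Solving the system yields a = 2, b = 3, c = 1, d = 0.
So P(n) = 2n^3 + 3n^2 + n.
Then P(2) = 30.

30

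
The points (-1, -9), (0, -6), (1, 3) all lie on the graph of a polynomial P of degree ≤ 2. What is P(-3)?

Write P(t) = at^2 + bt + c. Substituting each data point gives a linear system:
  a - b + c = -9
  c = -6
  a + b + c = 3
Solving the system yields a = 3, b = 6, c = -6.
So P(t) = 3t^2 + 6t - 6.
Then P(-3) = 3.

3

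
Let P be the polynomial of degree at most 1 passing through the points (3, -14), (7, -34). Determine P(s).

Write P(s) = as + b. Substituting each data point gives a linear system:
  3a + b = -14
  7a + b = -34
Solving the system yields a = -5, b = 1.
So P(s) = -5s + 1.
Check: P(7) = -34. ✓

P(s) = -5s + 1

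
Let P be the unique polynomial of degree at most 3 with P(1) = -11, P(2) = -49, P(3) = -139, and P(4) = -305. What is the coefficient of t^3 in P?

-4

Write P(t) = at^3 + bt^2 + ct + d. Substituting each data point gives a linear system:
  a + b + c + d = -11
  8a + 4b + 2c + d = -49
  27a + 9b + 3c + d = -139
  64a + 16b + 4c + d = -305
Solving the system yields a = -4, b = -2, c = -4, d = -1.
So P(t) = -4t³ - 2t² - 4t - 1.
The leading coefficient is -4.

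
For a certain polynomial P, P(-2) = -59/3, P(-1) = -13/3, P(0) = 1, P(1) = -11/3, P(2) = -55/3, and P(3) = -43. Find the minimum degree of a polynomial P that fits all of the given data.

2

Forward differences of the values at s = -2, -1, 0, 1, 2, 3:
  P  : -59/3  -13/3  1  -11/3  -55/3  -43
  Δ  : 46/3  16/3  -14/3  -44/3  -74/3
  Δ^2: -10  -10  -10  -10
  Δ^3: 0  0  0
  Δ^4: 0  0
  Δ^5: 0
The second differences are constant (-10) and nonzero, while all higher differences vanish, so the minimal degree is 2.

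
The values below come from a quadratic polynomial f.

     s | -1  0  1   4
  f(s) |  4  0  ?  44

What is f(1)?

The 3 known points determine the degree-2 polynomial uniquely.
Write f(s) = as^2 + bs + c. Substituting each data point gives a linear system:
  a - b + c = 4
  c = 0
  16a + 4b + c = 44
Solving the system yields a = 3, b = -1, c = 0.
So f(s) = 3s² - s.
Then f(1) = 2.

2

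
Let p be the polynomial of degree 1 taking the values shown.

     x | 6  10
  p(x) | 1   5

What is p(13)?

Using the Lagrange interpolation formula with nodes 6, 10:
  L_0(x) = (x - 10) / -4
  L_1(x) = (x - 6) / 4
Then p(x) = 1·L_0(x) + 5·L_1(x).
Expanding and collecting terms gives p(x) = x - 5.
Evaluating at x = 13: p(13) = 8.

8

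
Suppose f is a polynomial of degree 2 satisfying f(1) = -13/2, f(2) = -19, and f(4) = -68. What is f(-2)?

Using the Lagrange interpolation formula with nodes 1, 2, 4:
  L_0(n) = (n - 2)(n - 4) / 3
  L_1(n) = (n - 1)(n - 4) / -2
  L_2(n) = (n - 1)(n - 2) / 6
Then f(n) = -13/2·L_0(n) - 19·L_1(n) - 68·L_2(n).
Expanding and collecting terms gives f(n) = -4n² - (1/2)n - 2.
Evaluating at n = -2: f(-2) = -17.

-17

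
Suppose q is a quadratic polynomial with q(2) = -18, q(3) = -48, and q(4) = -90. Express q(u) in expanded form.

Write q(u) = au^2 + bu + c. Substituting each data point gives a linear system:
  4a + 2b + c = -18
  9a + 3b + c = -48
  16a + 4b + c = -90
Solving the system yields a = -6, b = 0, c = 6.
So q(u) = -6u² + 6.
Check: q(4) = -90. ✓

q(u) = -6u^2 + 6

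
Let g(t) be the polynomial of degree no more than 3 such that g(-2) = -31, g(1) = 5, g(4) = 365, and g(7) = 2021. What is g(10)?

5945

Using the Lagrange interpolation formula with nodes -2, 1, 4, 7:
  L_0(t) = (t - 1)(t - 4)(t - 7) / -162
  L_1(t) = (t + 2)(t - 4)(t - 7) / 54
  L_2(t) = (t + 2)(t - 1)(t - 7) / -54
  L_3(t) = (t + 2)(t - 1)(t - 4) / 162
Then g(t) = -31·L_0(t) + 5·L_1(t) + 365·L_2(t) + 2021·L_3(t).
Expanding and collecting terms gives g(t) = 6t^3 - 6t + 5.
Evaluating at t = 10: g(10) = 5945.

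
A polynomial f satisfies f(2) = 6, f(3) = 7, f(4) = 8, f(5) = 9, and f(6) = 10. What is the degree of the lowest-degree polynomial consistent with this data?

1

Forward differences of the values at u = 2, 3, 4, 5, 6:
  f  : 6  7  8  9  10
  Δ  : 1  1  1  1
  Δ^2: 0  0  0
  Δ^3: 0  0
  Δ^4: 0
The first differences are constant (1) and nonzero, while all higher differences vanish, so the minimal degree is 1.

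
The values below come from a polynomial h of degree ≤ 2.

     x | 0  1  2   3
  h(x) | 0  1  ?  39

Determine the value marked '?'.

14

The 3 known points determine the degree-2 polynomial uniquely.
Write h(x) = ax^2 + bx + c. Substituting each data point gives a linear system:
  c = 0
  a + b + c = 1
  9a + 3b + c = 39
Solving the system yields a = 6, b = -5, c = 0.
So h(x) = 6x² - 5x.
Then h(2) = 14.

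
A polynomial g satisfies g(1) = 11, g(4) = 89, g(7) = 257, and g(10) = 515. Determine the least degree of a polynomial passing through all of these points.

2

Forward differences of the values at t = 1, 4, 7, 10:
  g  : 11  89  257  515
  Δ  : 78  168  258
  Δ^2: 90  90
  Δ^3: 0
The second differences are constant (90) and nonzero, while all higher differences vanish, so the minimal degree is 2.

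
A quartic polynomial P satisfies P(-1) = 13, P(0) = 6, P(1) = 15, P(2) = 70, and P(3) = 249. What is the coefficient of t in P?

Write P(t) = at^4 + bt^3 + ct^2 + dt + e. Substituting each data point gives a linear system:
  a - b + c - d + e = 13
  e = 6
  a + b + c + d + e = 15
  16a + 8b + 4c + 2d + e = 70
  81a + 27b + 9c + 3d + e = 249
Solving the system yields a = 2, b = 1, c = 6, d = 0, e = 6.
So P(t) = 2t^4 + t^3 + 6t^2 + 6.
The coefficient of t is 0.

0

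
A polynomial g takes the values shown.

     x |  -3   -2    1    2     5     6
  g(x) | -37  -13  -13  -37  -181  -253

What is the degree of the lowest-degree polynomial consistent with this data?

Divided differences on the nodes -3, -2, 1, 2, 5, 6:
  order 0: -37  -13  -13  -37  -181  -253
  order 1: 24  0  -24  -48  -72
  order 2: -6  -6  -6  -6
  order 3: 0  0  0
  order 4: 0  0
  order 5: 0
The order-2 divided differences are all -6 (nonzero) and every higher order vanishes, so the data lies on a polynomial of degree exactly 2.

2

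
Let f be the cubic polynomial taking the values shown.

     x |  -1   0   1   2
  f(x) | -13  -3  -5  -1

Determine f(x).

Write f(x) = ax^3 + bx^2 + cx + d. Substituting each data point gives a linear system:
  -a + b - c + d = -13
  d = -3
  a + b + c + d = -5
  8a + 4b + 2c + d = -1
Solving the system yields a = 3, b = -6, c = 1, d = -3.
So f(x) = 3x³ - 6x² + x - 3.
Check: f(1) = -5. ✓

f(x) = 3x^3 - 6x^2 + x - 3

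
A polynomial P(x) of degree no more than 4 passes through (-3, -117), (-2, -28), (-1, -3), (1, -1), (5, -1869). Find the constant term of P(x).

6

Write P(x) = ax^4 + bx^3 + cx^2 + dx + e. Substituting each data point gives a linear system:
  81a - 27b + 9c - 3d + e = -117
  16a - 8b + 4c - 2d + e = -28
  a - b + c - d + e = -3
  a + b + c + d + e = -1
  625a + 125b + 25c + 5d + e = -1869
Solving the system yields a = -2, b = -4, c = -6, d = 5, e = 6.
So P(x) = -2x^4 - 4x^3 - 6x^2 + 5x + 6.
The constant term is 6.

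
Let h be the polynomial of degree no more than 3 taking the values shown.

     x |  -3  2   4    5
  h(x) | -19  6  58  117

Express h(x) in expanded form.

h(x) = x^3 - 2x + 2

Write h(x) = ax^3 + bx^2 + cx + d. Substituting each data point gives a linear system:
  -27a + 9b - 3c + d = -19
  8a + 4b + 2c + d = 6
  64a + 16b + 4c + d = 58
  125a + 25b + 5c + d = 117
Solving the system yields a = 1, b = 0, c = -2, d = 2.
So h(x) = x^3 - 2x + 2.
Check: h(5) = 117. ✓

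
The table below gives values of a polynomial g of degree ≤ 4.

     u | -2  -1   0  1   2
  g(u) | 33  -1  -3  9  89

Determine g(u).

Using the Lagrange interpolation formula with nodes -2, -1, 0, 1, 2:
  L_0(u) = (u + 1)u(u - 1)(u - 2) / 24
  L_1(u) = (u + 2)u(u - 1)(u - 2) / -6
  L_2(u) = (u + 2)(u + 1)(u - 1)(u - 2) / 4
  L_3(u) = (u + 2)(u + 1)u(u - 2) / -6
  L_4(u) = (u + 2)(u + 1)u(u - 1) / 24
Then g(u) = 33·L_0(u) - 1·L_1(u) - 3·L_2(u) + 9·L_3(u) + 89·L_4(u).
Expanding and collecting terms gives g(u) = 3u⁴ + 3u³ + 4u² + 2u - 3.
Check: g(-2) = 33. ✓

g(u) = 3u^4 + 3u^3 + 4u^2 + 2u - 3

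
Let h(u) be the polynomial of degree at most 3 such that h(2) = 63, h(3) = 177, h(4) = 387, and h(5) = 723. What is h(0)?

Using the Lagrange interpolation formula with nodes 2, 3, 4, 5:
  L_0(u) = (u - 3)(u - 4)(u - 5) / -6
  L_1(u) = (u - 2)(u - 4)(u - 5) / 2
  L_2(u) = (u - 2)(u - 3)(u - 5) / -2
  L_3(u) = (u - 2)(u - 3)(u - 4) / 6
Then h(u) = 63·L_0(u) + 177·L_1(u) + 387·L_2(u) + 723·L_3(u).
Expanding and collecting terms gives h(u) = 5u^3 + 3u^2 + 4u + 3.
Evaluating at u = 0: h(0) = 3.

3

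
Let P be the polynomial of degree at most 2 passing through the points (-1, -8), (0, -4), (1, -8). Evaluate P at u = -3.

-40

Using the Lagrange interpolation formula with nodes -1, 0, 1:
  L_0(u) = u(u - 1) / 2
  L_1(u) = (u + 1)(u - 1) / -1
  L_2(u) = (u + 1)u / 2
Then P(u) = -8·L_0(u) - 4·L_1(u) - 8·L_2(u).
Expanding and collecting terms gives P(u) = -4u^2 - 4.
Evaluating at u = -3: P(-3) = -40.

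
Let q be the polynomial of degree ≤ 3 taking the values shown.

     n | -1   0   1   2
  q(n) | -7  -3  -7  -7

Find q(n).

q(n) = 2n^3 - 4n^2 - 2n - 3

Write q(n) = an^3 + bn^2 + cn + d. Substituting each data point gives a linear system:
  -a + b - c + d = -7
  d = -3
  a + b + c + d = -7
  8a + 4b + 2c + d = -7
Solving the system yields a = 2, b = -4, c = -2, d = -3.
So q(n) = 2n³ - 4n² - 2n - 3.
Check: q(0) = -3. ✓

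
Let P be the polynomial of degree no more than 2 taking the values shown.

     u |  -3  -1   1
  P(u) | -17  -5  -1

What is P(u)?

P(u) = -u^2 + 2u - 2

Write P(u) = au^2 + bu + c. Substituting each data point gives a linear system:
  9a - 3b + c = -17
  a - b + c = -5
  a + b + c = -1
Solving the system yields a = -1, b = 2, c = -2.
So P(u) = -u^2 + 2u - 2.
Check: P(-3) = -17. ✓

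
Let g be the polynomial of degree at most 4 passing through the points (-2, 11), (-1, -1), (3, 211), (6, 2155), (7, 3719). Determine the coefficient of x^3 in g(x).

3

Write g(x) = ax^4 + bx^3 + cx^2 + dx + e. Substituting each data point gives a linear system:
  16a - 8b + 4c - 2d + e = 11
  a - b + c - d + e = -1
  81a + 27b + 9c + 3d + e = 211
  1296a + 216b + 36c + 6d + e = 2155
  2401a + 343b + 49c + 7d + e = 3719
Solving the system yields a = 1, b = 3, c = 6, d = 0, e = -5.
So g(x) = x^4 + 3x^3 + 6x^2 - 5.
The coefficient of x^3 is 3.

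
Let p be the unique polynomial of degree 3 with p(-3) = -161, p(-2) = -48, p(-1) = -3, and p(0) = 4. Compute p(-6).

-1208

Forward differences of the values at s = -3, -2, -1, 0:
  p  : -161  -48  -3  4
  Δ  : 113  45  7
  Δ^2: -68  -38
  Δ^3: 30
The third differences are constant, confirming degree 3.
Interpolating (Newton forward form) and evaluating at s = -6 gives p(-6) = -1208.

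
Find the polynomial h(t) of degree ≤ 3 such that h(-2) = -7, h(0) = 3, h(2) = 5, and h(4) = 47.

Write h(t) = at^3 + bt^2 + ct + d. Substituting each data point gives a linear system:
  -8a + 4b - 2c + d = -7
  d = 3
  8a + 4b + 2c + d = 5
  64a + 16b + 4c + d = 47
Solving the system yields a = 1, b = -1, c = -1, d = 3.
So h(t) = t^3 - t^2 - t + 3.
Check: h(0) = 3. ✓

h(t) = t^3 - t^2 - t + 3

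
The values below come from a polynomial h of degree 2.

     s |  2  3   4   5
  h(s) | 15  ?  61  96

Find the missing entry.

The 3 known points determine the degree-2 polynomial uniquely.
Write h(s) = as^2 + bs + c. Substituting each data point gives a linear system:
  4a + 2b + c = 15
  16a + 4b + c = 61
  25a + 5b + c = 96
Solving the system yields a = 4, b = -1, c = 1.
So h(s) = 4s^2 - s + 1.
Then h(3) = 34.

34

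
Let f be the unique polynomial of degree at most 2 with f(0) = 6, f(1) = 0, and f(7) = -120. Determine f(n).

Write f(n) = an^2 + bn + c. Substituting each data point gives a linear system:
  c = 6
  a + b + c = 0
  49a + 7b + c = -120
Solving the system yields a = -2, b = -4, c = 6.
So f(n) = -2n^2 - 4n + 6.
Check: f(1) = 0. ✓

f(n) = -2n^2 - 4n + 6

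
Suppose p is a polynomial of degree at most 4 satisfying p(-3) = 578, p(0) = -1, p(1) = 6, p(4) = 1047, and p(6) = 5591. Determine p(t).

Write p(t) = at^4 + bt^3 + ct^2 + dt + e. Substituting each data point gives a linear system:
  81a - 27b + 9c - 3d + e = 578
  e = -1
  a + b + c + d + e = 6
  256a + 64b + 16c + 4d + e = 1047
  1296a + 216b + 36c + 6d + e = 5591
Solving the system yields a = 5, b = -5, c = 5, d = 2, e = -1.
So p(t) = 5t^4 - 5t^3 + 5t^2 + 2t - 1.
Check: p(6) = 5591. ✓

p(t) = 5t^4 - 5t^3 + 5t^2 + 2t - 1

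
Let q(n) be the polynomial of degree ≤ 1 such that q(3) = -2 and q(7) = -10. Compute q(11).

-18

Using the Lagrange interpolation formula with nodes 3, 7:
  L_0(n) = (n - 7) / -4
  L_1(n) = (n - 3) / 4
Then q(n) = -2·L_0(n) - 10·L_1(n).
Expanding and collecting terms gives q(n) = -2n + 4.
Evaluating at n = 11: q(11) = -18.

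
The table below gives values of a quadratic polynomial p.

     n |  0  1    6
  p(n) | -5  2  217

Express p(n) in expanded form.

Using the Lagrange interpolation formula with nodes 0, 1, 6:
  L_0(n) = (n - 1)(n - 6) / 6
  L_1(n) = n(n - 6) / -5
  L_2(n) = n(n - 1) / 30
Then p(n) = -5·L_0(n) + 2·L_1(n) + 217·L_2(n).
Expanding and collecting terms gives p(n) = 6n² + n - 5.
Check: p(6) = 217. ✓

p(n) = 6n^2 + n - 5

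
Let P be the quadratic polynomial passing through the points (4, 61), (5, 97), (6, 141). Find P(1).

Using the Lagrange interpolation formula with nodes 4, 5, 6:
  L_0(t) = (t - 5)(t - 6) / 2
  L_1(t) = (t - 4)(t - 6) / -1
  L_2(t) = (t - 4)(t - 5) / 2
Then P(t) = 61·L_0(t) + 97·L_1(t) + 141·L_2(t).
Expanding and collecting terms gives P(t) = 4t² - 3.
Evaluating at t = 1: P(1) = 1.

1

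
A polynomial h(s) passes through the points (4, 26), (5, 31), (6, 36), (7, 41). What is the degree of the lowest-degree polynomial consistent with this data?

1

Forward differences of the values at s = 4, 5, 6, 7:
  h  : 26  31  36  41
  Δ  : 5  5  5
  Δ^2: 0  0
  Δ^3: 0
The first differences are constant (5) and nonzero, while all higher differences vanish, so the minimal degree is 1.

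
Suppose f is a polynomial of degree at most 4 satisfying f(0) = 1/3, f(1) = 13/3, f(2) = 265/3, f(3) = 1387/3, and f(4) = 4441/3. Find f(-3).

1585/3

Forward differences of the values at t = 0, 1, 2, 3, 4:
  f  : 1/3  13/3  265/3  1387/3  4441/3
  Δ  : 4  84  374  1018
  Δ^2: 80  290  644
  Δ^3: 210  354
  Δ^4: 144
The fourth differences are constant, confirming degree 4.
Interpolating (Newton forward form) and evaluating at t = -3 gives f(-3) = 1585/3.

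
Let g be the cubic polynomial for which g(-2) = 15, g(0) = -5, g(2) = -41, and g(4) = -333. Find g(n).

Write g(n) = an^3 + bn^2 + cn + d. Substituting each data point gives a linear system:
  -8a + 4b - 2c + d = 15
  d = -5
  8a + 4b + 2c + d = -41
  64a + 16b + 4c + d = -333
Solving the system yields a = -5, b = -2, c = 6, d = -5.
So g(n) = -5n³ - 2n² + 6n - 5.
Check: g(-2) = 15. ✓

g(n) = -5n^3 - 2n^2 + 6n - 5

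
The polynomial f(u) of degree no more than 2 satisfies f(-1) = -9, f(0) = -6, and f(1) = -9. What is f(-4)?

-54

Write f(u) = au^2 + bu + c. Substituting each data point gives a linear system:
  a - b + c = -9
  c = -6
  a + b + c = -9
Solving the system yields a = -3, b = 0, c = -6.
So f(u) = -3u^2 - 6.
Then f(-4) = -54.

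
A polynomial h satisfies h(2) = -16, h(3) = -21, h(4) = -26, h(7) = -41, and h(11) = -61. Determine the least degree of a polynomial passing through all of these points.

Divided differences on the nodes 2, 3, 4, 7, 11:
  order 0: -16  -21  -26  -41  -61
  order 1: -5  -5  -5  -5
  order 2: 0  0  0
  order 3: 0  0
  order 4: 0
The order-1 divided differences are all -5 (nonzero) and every higher order vanishes, so the data lies on a polynomial of degree exactly 1.

1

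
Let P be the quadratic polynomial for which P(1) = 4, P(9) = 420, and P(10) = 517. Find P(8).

333

Using the Lagrange interpolation formula with nodes 1, 9, 10:
  L_0(x) = (x - 9)(x - 10) / 72
  L_1(x) = (x - 1)(x - 10) / -8
  L_2(x) = (x - 1)(x - 9) / 9
Then P(x) = 4·L_0(x) + 420·L_1(x) + 517·L_2(x).
Expanding and collecting terms gives P(x) = 5x^2 + 2x - 3.
Evaluating at x = 8: P(8) = 333.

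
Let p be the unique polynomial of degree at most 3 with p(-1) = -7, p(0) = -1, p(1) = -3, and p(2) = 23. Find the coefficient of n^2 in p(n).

Write p(n) = an^3 + bn^2 + cn + d. Substituting each data point gives a linear system:
  -a + b - c + d = -7
  d = -1
  a + b + c + d = -3
  8a + 4b + 2c + d = 23
Solving the system yields a = 6, b = -4, c = -4, d = -1.
So p(n) = 6n^3 - 4n^2 - 4n - 1.
The coefficient of n^2 is -4.

-4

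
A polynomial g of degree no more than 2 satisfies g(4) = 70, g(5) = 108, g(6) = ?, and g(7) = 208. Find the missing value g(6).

On equispaced nodes a degree-2 polynomial has vanishing third forward difference, so
  - g(4) + 3·g(5) - 3·g(6) + g(7) = 0.
Substituting the known values and solving for g(6):
  -3·g(6) = -462
  g(6) = 154.

154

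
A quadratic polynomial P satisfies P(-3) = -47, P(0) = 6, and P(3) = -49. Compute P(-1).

1/3

Using the Lagrange interpolation formula with nodes -3, 0, 3:
  L_0(n) = n(n - 3) / 18
  L_1(n) = (n + 3)(n - 3) / -9
  L_2(n) = (n + 3)n / 18
Then P(n) = -47·L_0(n) + 6·L_1(n) - 49·L_2(n).
Expanding and collecting terms gives P(n) = -6n² - (1/3)n + 6.
Evaluating at n = -1: P(-1) = 1/3.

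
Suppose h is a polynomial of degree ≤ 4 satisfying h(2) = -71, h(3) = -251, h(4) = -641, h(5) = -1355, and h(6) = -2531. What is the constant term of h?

-5

Write h(x) = ax^4 + bx^3 + cx^2 + dx + e. Substituting each data point gives a linear system:
  16a + 8b + 4c + 2d + e = -71
  81a + 27b + 9c + 3d + e = -251
  256a + 64b + 16c + 4d + e = -641
  625a + 125b + 25c + 5d + e = -1355
  1296a + 216b + 36c + 6d + e = -2531
Solving the system yields a = -1, b = -5, c = -5, d = 5, e = -5.
So h(x) = -x^4 - 5x^3 - 5x^2 + 5x - 5.
The constant term is -5.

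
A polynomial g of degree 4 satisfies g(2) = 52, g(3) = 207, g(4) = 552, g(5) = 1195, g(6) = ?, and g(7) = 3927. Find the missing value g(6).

The 5 known points determine the degree-4 polynomial uniquely.
Write g(x) = ax^4 + bx^3 + cx^2 + dx + e. Substituting each data point gives a linear system:
  16a + 8b + 4c + 2d + e = 52
  81a + 27b + 9c + 3d + e = 207
  256a + 64b + 16c + 4d + e = 552
  625a + 125b + 25c + 5d + e = 1195
  2401a + 343b + 49c + 7d + e = 3927
Solving the system yields a = 1, b = 4, c = 4, d = -6, e = 0.
So g(x) = x⁴ + 4x³ + 4x² - 6x.
Then g(6) = 2268.

2268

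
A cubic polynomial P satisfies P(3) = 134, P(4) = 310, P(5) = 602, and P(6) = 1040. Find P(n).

P(n) = 5n^3 - 2n^2 + 5n + 2

Write P(n) = an^3 + bn^2 + cn + d. Substituting each data point gives a linear system:
  27a + 9b + 3c + d = 134
  64a + 16b + 4c + d = 310
  125a + 25b + 5c + d = 602
  216a + 36b + 6c + d = 1040
Solving the system yields a = 5, b = -2, c = 5, d = 2.
So P(n) = 5n^3 - 2n^2 + 5n + 2.
Check: P(6) = 1040. ✓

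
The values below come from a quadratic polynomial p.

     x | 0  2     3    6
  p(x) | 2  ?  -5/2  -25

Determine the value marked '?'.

The 3 known points determine the degree-2 polynomial uniquely.
Write p(x) = ax^2 + bx + c. Substituting each data point gives a linear system:
  c = 2
  9a + 3b + c = -5/2
  36a + 6b + c = -25
Solving the system yields a = -1, b = 3/2, c = 2.
So p(x) = -x^2 + (3/2)x + 2.
Then p(2) = 1.

1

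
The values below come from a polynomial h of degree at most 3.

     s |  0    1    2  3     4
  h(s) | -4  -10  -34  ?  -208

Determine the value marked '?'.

-94

The 4 known points determine the degree-3 polynomial uniquely.
Write h(s) = as^3 + bs^2 + cs + d. Substituting each data point gives a linear system:
  d = -4
  a + b + c + d = -10
  8a + 4b + 2c + d = -34
  64a + 16b + 4c + d = -208
Solving the system yields a = -3, b = 0, c = -3, d = -4.
So h(s) = -3s³ - 3s - 4.
Then h(3) = -94.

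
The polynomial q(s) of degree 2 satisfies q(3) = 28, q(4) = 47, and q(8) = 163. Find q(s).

q(s) = 2s^2 + 5s - 5

Using the Lagrange interpolation formula with nodes 3, 4, 8:
  L_0(s) = (s - 4)(s - 8) / 5
  L_1(s) = (s - 3)(s - 8) / -4
  L_2(s) = (s - 3)(s - 4) / 20
Then q(s) = 28·L_0(s) + 47·L_1(s) + 163·L_2(s).
Expanding and collecting terms gives q(s) = 2s² + 5s - 5.
Check: q(8) = 163. ✓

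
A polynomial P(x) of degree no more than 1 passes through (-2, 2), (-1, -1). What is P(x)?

P(x) = -3x - 4

Write P(x) = ax + b. Substituting each data point gives a linear system:
  -2a + b = 2
  -a + b = -1
Solving the system yields a = -3, b = -4.
So P(x) = -3x - 4.
Check: P(-2) = 2. ✓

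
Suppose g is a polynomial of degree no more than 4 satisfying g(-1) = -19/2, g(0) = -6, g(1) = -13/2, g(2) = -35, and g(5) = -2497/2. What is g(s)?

Write g(s) = as^4 + bs^3 + cs^2 + ds + e. Substituting each data point gives a linear system:
  a - b + c - d + e = -19/2
  e = -6
  a + b + c + d + e = -13/2
  16a + 8b + 4c + 2d + e = -35
  625a + 125b + 25c + 5d + e = -2497/2
Solving the system yields a = -2, b = 0, c = 0, d = 3/2, e = -6.
So g(s) = -2s^4 + (3/2)s - 6.
Check: g(-1) = -19/2. ✓

g(s) = -2s^4 + (3/2)s - 6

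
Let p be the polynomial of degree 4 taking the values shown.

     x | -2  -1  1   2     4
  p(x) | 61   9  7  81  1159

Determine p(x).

p(x) = 4x^4 + 2x^3 + x^2 - 3x + 3

Write p(x) = ax^4 + bx^3 + cx^2 + dx + e. Substituting each data point gives a linear system:
  16a - 8b + 4c - 2d + e = 61
  a - b + c - d + e = 9
  a + b + c + d + e = 7
  16a + 8b + 4c + 2d + e = 81
  256a + 64b + 16c + 4d + e = 1159
Solving the system yields a = 4, b = 2, c = 1, d = -3, e = 3.
So p(x) = 4x⁴ + 2x³ + x² - 3x + 3.
Check: p(1) = 7. ✓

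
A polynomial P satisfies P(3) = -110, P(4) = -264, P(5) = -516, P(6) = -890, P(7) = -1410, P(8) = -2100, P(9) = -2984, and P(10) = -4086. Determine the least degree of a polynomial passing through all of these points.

Forward differences of the values at n = 3, 4, 5, 6, 7, 8, 9, 10:
  P  : -110  -264  -516  -890  -1410  -2100  -2984  -4086
  Δ  : -154  -252  -374  -520  -690  -884  -1102
  Δ^2: -98  -122  -146  -170  -194  -218
  Δ^3: -24  -24  -24  -24  -24
  Δ^4: 0  0  0  0
  Δ^5: 0  0  0
  Δ^6: 0  0
  Δ^7: 0
The third differences are constant (-24) and nonzero, while all higher differences vanish, so the minimal degree is 3.

3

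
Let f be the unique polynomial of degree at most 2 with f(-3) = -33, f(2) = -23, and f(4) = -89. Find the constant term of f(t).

Write f(t) = at^2 + bt + c. Substituting each data point gives a linear system:
  9a - 3b + c = -33
  4a + 2b + c = -23
  16a + 4b + c = -89
Solving the system yields a = -5, b = -3, c = 3.
So f(t) = -5t² - 3t + 3.
The constant term is 3.

3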